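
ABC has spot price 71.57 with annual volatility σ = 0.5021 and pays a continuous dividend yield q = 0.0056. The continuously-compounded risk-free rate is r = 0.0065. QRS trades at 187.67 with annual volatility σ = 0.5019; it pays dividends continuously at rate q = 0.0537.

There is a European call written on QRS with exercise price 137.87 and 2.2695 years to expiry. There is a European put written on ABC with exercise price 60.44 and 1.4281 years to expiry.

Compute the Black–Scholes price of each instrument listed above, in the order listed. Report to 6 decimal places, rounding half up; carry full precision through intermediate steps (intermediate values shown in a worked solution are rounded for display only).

price(QRS call K=137.87) = 61.114163
price(ABC put K=60.44) = 10.471296

[QRS call K=137.87]
σ√T = 0.5019·√2.2695 = 0.756105
d₁ = (ln(S/K) + (r−q+σ²/2)T) / (σ√T) = (ln(187.67/137.87) + (0.0065−0.0537+0.5019²/2)·2.2695) / 0.756105 = (0.308374 + 0.178727) / 0.756105 = 0.644224
d₂ = d₁ − σ√T = 0.644224 − 0.756105 = -0.111881
e^{−rT} = 0.985357
e^{−qT} = 0.885262
N(d₁) = 0.740285,  N(d₂) = 0.455459
price = S·e^{−qT}·N(d₁) − K·e^{−rT}·N(d₂) = 122.988733 − 61.874569 = 61.114163
[ABC put K=60.44]
σ√T = 0.5021·√1.4281 = 0.600025
d₁ = (ln(S/K) + (r−q+σ²/2)T) / (σ√T) = (ln(71.57/60.44) + (0.0065−0.0056+0.5021²/2)·1.4281) / 0.600025 = (0.169025 + 0.181300) / 0.600025 = 0.583851
d₂ = d₁ − σ√T = 0.583851 − 0.600025 = -0.016174
e^{−rT} = 0.990760
e^{−qT} = 0.992035
N(−d₁) = 0.279660,  N(−d₂) = 0.506452
price = K·e^{−rT}·N(−d₂) − S·e^{−qT}·N(−d₁) = 30.327153 − 19.855857 = 10.471296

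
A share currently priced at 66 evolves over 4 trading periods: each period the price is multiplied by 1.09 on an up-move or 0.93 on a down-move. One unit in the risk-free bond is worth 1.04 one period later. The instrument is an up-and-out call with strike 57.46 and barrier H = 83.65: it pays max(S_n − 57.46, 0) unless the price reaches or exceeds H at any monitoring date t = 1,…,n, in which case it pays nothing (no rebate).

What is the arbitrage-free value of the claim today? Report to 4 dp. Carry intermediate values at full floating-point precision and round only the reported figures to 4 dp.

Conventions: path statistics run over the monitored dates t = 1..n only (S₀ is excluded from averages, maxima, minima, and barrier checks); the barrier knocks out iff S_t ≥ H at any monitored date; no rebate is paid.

price = 8.2184

Set p* = 0.6875 (from d < R < u); the path-dependent value is the discounted p*-expectation over all price paths.
Enumerate all 2^4 = 16 price paths (U = up ×1.09, D = down ×0.93); each path with k up-moves has probability p*^k·(1−p*)^(4−k).
DDDD: M=61.3800, payoff=0.0000, prob=0.009537
UDDD: M=71.9400, payoff=0.4054, prob=0.020981
DUDD: M=66.9042, payoff=0.4054, prob=0.020981
UUDD: M=78.4146, payoff=10.3608, prob=0.046158
DDUD: M=62.2209, payoff=0.4054, prob=0.020981
UDUD: M=72.9256, payoff=10.3608, prob=0.046158
DUUD: M=72.9256, payoff=10.3608, prob=0.046158
UUUD: M=85.4719, payoff=0.0000, prob=0.101547
DDDU: M=61.3800, payoff=0.4054, prob=0.020981
UDDU: M=71.9400, payoff=10.3608, prob=0.046158
DUDU: M=67.8208, payoff=10.3608, prob=0.046158
UUDU: M=79.4889, payoff=22.0289, prob=0.101547
DDUU: M=67.8208, payoff=10.3608, prob=0.046158
UDUU: M=79.4889, payoff=22.0289, prob=0.101547
DUUU: M=79.4889, payoff=22.0289, prob=0.101547
UUUU: M=93.1644, payoff=0.0000, prob=0.223404
Price = Σ prob·payoff / R^4 = 9.614331 / 1.169859 = 8.2184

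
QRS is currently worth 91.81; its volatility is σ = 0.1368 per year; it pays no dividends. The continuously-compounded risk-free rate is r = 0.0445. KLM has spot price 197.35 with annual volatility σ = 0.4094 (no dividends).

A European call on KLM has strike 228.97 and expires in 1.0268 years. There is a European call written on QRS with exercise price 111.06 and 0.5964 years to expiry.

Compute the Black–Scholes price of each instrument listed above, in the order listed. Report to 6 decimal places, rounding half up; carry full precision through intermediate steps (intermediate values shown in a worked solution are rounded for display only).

[KLM call K=228.97]
σ√T = 0.4094·√1.0268 = 0.414850
d₁ = (ln(S/K) + (r+σ²/2)T) / (σ√T) = (ln(197.35/228.97) + (0.0445+0.4094²/2)·1.0268) / 0.414850 = (-0.148612 + 0.131743) / 0.414850 = -0.040664
d₂ = d₁ − σ√T = -0.040664 − 0.414850 = -0.455514
e^{−rT} = 0.955336
N(d₁) = 0.483782,  N(d₂) = 0.324370
price = S·N(d₁) − K·e^{−rT}·N(d₂) = 95.474353 − 70.953696 = 24.520656
[QRS call K=111.06]
σ√T = 0.1368·√0.5964 = 0.105646
d₁ = (ln(S/K) + (r+σ²/2)T) / (σ√T) = (ln(91.81/111.06) + (0.0445+0.1368²/2)·0.5964) / 0.105646 = (-0.190349 + 0.032120) / 0.105646 = -1.497722
d₂ = d₁ − σ√T = -1.497722 − 0.105646 = -1.603368
e^{−rT} = 0.973809
N(d₁) = 0.067103,  N(d₂) = 0.054427
price = S·N(d₁) − K·e^{−rT}·N(d₂) = 6.160707 − 5.886316 = 0.274391

price(KLM call K=228.97) = 24.520656
price(QRS call K=111.06) = 0.274391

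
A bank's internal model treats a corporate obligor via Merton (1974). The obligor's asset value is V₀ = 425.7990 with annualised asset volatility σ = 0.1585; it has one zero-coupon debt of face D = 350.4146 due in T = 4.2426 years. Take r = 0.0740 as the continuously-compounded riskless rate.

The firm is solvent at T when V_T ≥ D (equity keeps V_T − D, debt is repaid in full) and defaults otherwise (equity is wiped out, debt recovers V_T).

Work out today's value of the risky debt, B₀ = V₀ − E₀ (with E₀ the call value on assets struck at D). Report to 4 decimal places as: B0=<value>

Equity is a call on the firm's assets struck at D = 350.4146:
d₁ = [ln(V₀/D) + (r + σ²/2)T] / (σ√T)
   = [ln(425.7990/350.4146) + (0.0740 + 0.5·0.1585²)·4.2426] / (0.1585·√4.2426)
   = [0.194850 + 0.367244] / 0.326472 = 1.721726
d₂ = d₁ − σ√T = 1.721726 − 0.326472 = 1.395255
N(d₁) = 0.957440,  N(d₂) = 0.918530,  e^(−rT) = 0.730554
E₀ = V₀·N(d₁) − D·e^(−rT)·N(d₂)
   = 425.7990·0.957440 − 350.4146·0.730554·0.918530 = 172.536394
B₀ = V₀ − E₀ = 425.7990 − 172.536394 = 253.262606

B0=253.2626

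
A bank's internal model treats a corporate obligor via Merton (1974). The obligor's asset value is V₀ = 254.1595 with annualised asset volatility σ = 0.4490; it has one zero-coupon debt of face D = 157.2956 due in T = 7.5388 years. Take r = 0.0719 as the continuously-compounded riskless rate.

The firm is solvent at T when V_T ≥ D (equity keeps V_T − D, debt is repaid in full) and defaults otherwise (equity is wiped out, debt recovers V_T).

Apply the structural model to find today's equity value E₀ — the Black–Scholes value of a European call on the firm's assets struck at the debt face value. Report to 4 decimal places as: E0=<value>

Work the structural quantities from V₀ = 254.1595 against face 157.2956:
d₁ = [ln(V₀/D) + (r + σ²/2)T] / (σ√T)
   = [ln(254.1595/157.2956) + (0.0719 + 0.5·0.4490²)·7.5388] / (0.4490·√7.5388)
   = [0.479835 + 1.301955] / 1.232814 = 1.445303
d₂ = d₁ − σ√T = 1.445303 − 1.232814 = 0.212490
N(d₁) = 0.925814,  N(d₂) = 0.584137,  e^(−rT) = 0.581561
E₀ = V₀·N(d₁) − D·e^(−rT)·N(d₂)
   = 254.1595·0.925814 − 157.2956·0.581561·0.584137 = 181.869215

E0=181.8692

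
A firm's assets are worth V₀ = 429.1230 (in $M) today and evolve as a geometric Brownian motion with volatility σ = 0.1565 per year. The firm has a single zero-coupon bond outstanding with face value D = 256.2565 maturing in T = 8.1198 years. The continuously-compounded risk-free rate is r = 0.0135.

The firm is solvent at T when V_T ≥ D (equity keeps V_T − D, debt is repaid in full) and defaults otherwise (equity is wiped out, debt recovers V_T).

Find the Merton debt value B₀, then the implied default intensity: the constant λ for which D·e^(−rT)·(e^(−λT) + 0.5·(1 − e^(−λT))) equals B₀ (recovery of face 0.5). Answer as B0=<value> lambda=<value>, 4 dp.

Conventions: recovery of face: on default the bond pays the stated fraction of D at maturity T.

B0=224.6285 lambda=0.0055

Apply the equity-as-call identities (strike 256.2565, horizon 8.1198 years):
d₁ = [ln(V₀/D) + (r + σ²/2)T] / (σ√T)
   = [ln(429.1230/256.2565) + (0.0135 + 0.5·0.1565²)·8.1198] / (0.1565·√8.1198)
   = [0.515565 + 0.209053] / 0.445951 = 1.624883
d₂ = d₁ − σ√T = 1.624883 − 0.445951 = 1.178932
N(d₁) = 0.947906,  N(d₂) = 0.880787,  e^(−rT) = 0.896177
E₀ = V₀·N(d₁) − D·e^(−rT)·N(d₂)
   = 429.1230·0.947906 − 256.2565·0.896177·0.880787 = 204.494500
B₀ = V₀ − E₀ = 429.1230 − 204.494500 = 224.628500
e^(−λT) = (B₀·e^(rT)/D − 0.5)/(1 − 0.5) = (224.6285·1.115851/256.2565 − 0.5)/0.5 = 0.95625809
λ = −ln(0.95625809)/8.1198 = 0.005508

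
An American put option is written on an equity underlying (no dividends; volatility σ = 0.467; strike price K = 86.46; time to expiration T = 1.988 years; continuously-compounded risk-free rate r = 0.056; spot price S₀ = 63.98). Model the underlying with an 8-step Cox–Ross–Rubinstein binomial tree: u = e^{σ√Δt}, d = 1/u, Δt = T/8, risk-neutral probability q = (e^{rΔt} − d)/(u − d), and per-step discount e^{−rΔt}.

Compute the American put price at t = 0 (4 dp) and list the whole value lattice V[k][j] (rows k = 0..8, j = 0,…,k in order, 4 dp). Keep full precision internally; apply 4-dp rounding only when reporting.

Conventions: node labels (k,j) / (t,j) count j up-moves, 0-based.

price = 28.2873
tree:
28.2873
36.7279 19.6810
46.2959 27.1107 11.9505
54.6374 36.1107 17.8435 5.7104
61.2466 46.2959 25.7843 9.4865 1.6539
66.4831 54.6374 35.7678 15.3771 3.1757 0.0000
70.6320 61.2466 46.2959 24.0768 6.0976 0.0000 0.0000
73.9193 66.4831 54.6374 35.7678 11.7079 0.0000 0.0000 0.0000
76.5238 70.6320 61.2466 46.2959 22.4800 0.0000 0.0000 0.0000 0.0000

params: Δt=0.24850 u=1.26213 d=0.79231 q=0.47189 e^(-rΔt)=0.98618
t_8 payoffs: 76.5238 70.6320 61.2466 46.2959 22.4800 0.0000 0.0000 0.0000 0.0000
k=7: node(7,0) S=12.5407 payoff=73.9193 vs cont=72.7244 → 73.9193 [stop]  node(7,1) S=19.9769 payoff=66.4831 vs cont=65.2882 → 66.4831 [stop]  node(7,2) S=31.8226 payoff=54.6374 vs cont=53.4426 → 54.6374 [stop]  node(7,3) S=50.6922 payoff=35.7678 vs cont=34.5730 → 35.7678 [stop]  node(7,4) S=80.7509 payoff=5.7091 vs cont=11.7079 → 11.7079 [wait]  node(7,5) S=128.6333 payoff=0.0000 vs cont=0.0000 → 0.0000 [wait]  node(7,6) S=204.9083 payoff=0.0000 vs cont=0.0000 → 0.0000 [wait]  node(7,7) S=326.4118 payoff=0.0000 vs cont=0.0000 → 0.0000 [wait]
k=6: node(6,0) S=15.8280 payoff=70.6320 vs cont=69.4372 → 70.6320 [stop]  node(6,1) S=25.2134 payoff=61.2466 vs cont=60.0517 → 61.2466 [stop]  node(6,2) S=40.1641 payoff=46.2959 vs cont=45.1011 → 46.2959 [stop]  node(6,3) S=63.9800 payoff=22.4800 vs cont=24.0768 → 24.0768 [wait]  node(6,4) S=101.9179 payoff=0.0000 vs cont=6.0976 → 6.0976 [wait]  node(6,5) S=162.3516 payoff=0.0000 vs cont=0.0000 → 0.0000 [wait]  node(6,6) S=258.6204 payoff=0.0000 vs cont=0.0000 → 0.0000 [wait]
k=5: node(5,0) S=19.9769 payoff=66.4831 vs cont=65.2882 → 66.4831 [stop]  node(5,1) S=31.8226 payoff=54.6374 vs cont=53.4426 → 54.6374 [stop]  node(5,2) S=50.6922 payoff=35.7678 vs cont=35.3160 → 35.7678 [stop]  node(5,3) S=80.7509 payoff=5.7091 vs cont=15.3771 → 15.3771 [wait]  node(5,4) S=128.6333 payoff=0.0000 vs cont=3.1757 → 3.1757 [wait]  node(5,5) S=204.9083 payoff=0.0000 vs cont=0.0000 → 0.0000 [wait]
k=4: node(4,0) S=25.2134 payoff=61.2466 vs cont=60.0517 → 61.2466 [stop]  node(4,1) S=40.1641 payoff=46.2959 vs cont=45.1011 → 46.2959 [stop]  node(4,2) S=63.9800 payoff=22.4800 vs cont=25.7843 → 25.7843 [wait]  node(4,3) S=101.9179 payoff=0.0000 vs cont=9.4865 → 9.4865 [wait]  node(4,4) S=162.3516 payoff=0.0000 vs cont=1.6539 → 1.6539 [wait]
k=3: node(3,0) S=31.8226 payoff=54.6374 vs cont=53.4426 → 54.6374 [stop]  node(3,1) S=50.6922 payoff=35.7678 vs cont=36.1107 → 36.1107 [wait]  node(3,2) S=80.7509 payoff=5.7091 vs cont=17.8435 → 17.8435 [wait]  node(3,3) S=128.6333 payoff=0.0000 vs cont=5.7104 → 5.7104 [wait]
k=2: node(2,0) S=40.1641 payoff=46.2959 vs cont=45.2606 → 46.2959 [stop]  node(2,1) S=63.9800 payoff=22.4800 vs cont=27.1107 → 27.1107 [wait]  node(2,2) S=101.9179 payoff=0.0000 vs cont=11.9505 → 11.9505 [wait]
k=1: node(1,0) S=50.6922 payoff=35.7678 vs cont=36.7279 → 36.7279 [wait]  node(1,1) S=80.7509 payoff=5.7091 vs cont=19.6810 → 19.6810 [wait]
k=0: node(0,0) S=63.9800 payoff=22.4800 vs cont=28.2873 → 28.2873 [wait]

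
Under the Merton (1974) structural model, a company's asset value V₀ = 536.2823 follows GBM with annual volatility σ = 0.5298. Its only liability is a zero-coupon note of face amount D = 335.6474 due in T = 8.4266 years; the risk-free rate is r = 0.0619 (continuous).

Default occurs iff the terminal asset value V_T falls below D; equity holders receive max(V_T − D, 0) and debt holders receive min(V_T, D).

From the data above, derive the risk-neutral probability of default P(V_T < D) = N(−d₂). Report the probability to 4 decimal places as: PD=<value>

PD=0.5498

Equity is a call on the firm's assets struck at D = 335.6474:
d₁ = [ln(V₀/D) + (r + σ²/2)T] / (σ√T)
   = [ln(536.2823/335.6474) + (0.0619 + 0.5·0.5298²)·8.4266] / (0.5298·√8.4266)
   = [0.468599 + 1.704229] / 1.537936 = 1.412822
d₂ = d₁ − σ√T = 1.412822 − 1.537936 = -0.125114
risk-neutral PD = N(−d₂) = N(0.125114) = 0.549783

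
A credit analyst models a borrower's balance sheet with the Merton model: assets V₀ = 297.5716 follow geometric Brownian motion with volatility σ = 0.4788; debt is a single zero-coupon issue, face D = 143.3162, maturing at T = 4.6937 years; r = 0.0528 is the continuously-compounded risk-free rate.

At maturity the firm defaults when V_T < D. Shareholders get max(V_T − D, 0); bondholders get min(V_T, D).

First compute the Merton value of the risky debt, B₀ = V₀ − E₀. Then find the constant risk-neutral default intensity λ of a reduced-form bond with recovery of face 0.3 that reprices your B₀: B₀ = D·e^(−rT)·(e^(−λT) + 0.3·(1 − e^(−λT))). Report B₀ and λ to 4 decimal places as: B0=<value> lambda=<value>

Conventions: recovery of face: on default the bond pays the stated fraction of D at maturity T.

Work the structural quantities from V₀ = 297.5716 against face 143.3162:
d₁ = [ln(V₀/D) + (r + σ²/2)T] / (σ√T)
   = [ln(297.5716/143.3162) + (0.0528 + 0.5·0.4788²)·4.6937] / (0.4788·√4.6937)
   = [0.730601 + 0.785841] / 1.037318 = 1.461889
d₂ = d₁ − σ√T = 1.461889 − 1.037318 = 0.424571
N(d₁) = 0.928114,  N(d₂) = 0.664425,  e^(−rT) = 0.780495
E₀ = V₀·N(d₁) − D·e^(−rT)·N(d₂)
   = 297.5716·0.928114 − 143.3162·0.780495·0.664425 = 201.859441
B₀ = V₀ − E₀ = 297.5716 − 201.859441 = 95.712159
e^(−λT) = (B₀·e^(rT)/D − 0.3)/(1 − 0.3) = (95.7122·1.281239/143.3162 − 0.3)/0.7 = 0.79380236
λ = −ln(0.79380236)/4.6937 = 0.049198

B0=95.7122 lambda=0.0492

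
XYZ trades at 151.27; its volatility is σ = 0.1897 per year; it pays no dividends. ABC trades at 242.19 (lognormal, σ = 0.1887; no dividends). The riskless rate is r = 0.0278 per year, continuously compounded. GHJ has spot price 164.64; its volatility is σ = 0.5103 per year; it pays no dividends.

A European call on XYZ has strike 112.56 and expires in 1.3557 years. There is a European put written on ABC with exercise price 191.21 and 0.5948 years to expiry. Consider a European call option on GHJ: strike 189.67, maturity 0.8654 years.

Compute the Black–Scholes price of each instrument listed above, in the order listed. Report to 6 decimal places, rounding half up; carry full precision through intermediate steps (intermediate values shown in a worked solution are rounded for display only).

[XYZ call K=112.56]
σ√T = 0.1897·√1.3557 = 0.220876
d₁ = (ln(S/K) + (r+σ²/2)T) / (σ√T) = (ln(151.27/112.56) + (0.0278+0.1897²/2)·1.3557) / 0.220876 = (0.295580 + 0.062082) / 0.220876 = 1.619284
d₂ = d₁ − σ√T = 1.619284 − 0.220876 = 1.398408
e^{−rT} = 0.963013
N(d₁) = 0.947307,  N(d₂) = 0.919005
price = S·N(d₁) − K·e^{−rT}·N(d₂) = 143.299122 − 99.617109 = 43.682014
[ABC put K=191.21]
σ√T = 0.1887·√0.5948 = 0.145532
d₁ = (ln(S/K) + (r+σ²/2)T) / (σ√T) = (ln(242.19/191.21) + (0.0278+0.1887²/2)·0.5948) / 0.145532 = (0.236350 + 0.027125) / 0.145532 = 1.810434
d₂ = d₁ − σ√T = 1.810434 − 0.145532 = 1.664902
e^{−rT} = 0.983601
N(−d₁) = 0.035114,  N(−d₂) = 0.047966
price = K·e^{−rT}·N(−d₂) − S·N(−d₁) = 9.021191 − 8.504321 = 0.516870
[GHJ call K=189.67]
σ√T = 0.5103·√0.8654 = 0.474716
d₁ = (ln(S/K) + (r+σ²/2)T) / (σ√T) = (ln(164.64/189.67) + (0.0278+0.5103²/2)·0.8654) / 0.474716 = (-0.141524 + 0.136736) / 0.474716 = -0.010087
d₂ = d₁ − σ√T = -0.010087 − 0.474716 = -0.484803
e^{−rT} = 0.976229
N(d₁) = 0.495976,  N(d₂) = 0.313908
price = S·N(d₁) − K·e^{−rT}·N(d₂) = 81.657457 − 58.123606 = 23.533851

price(XYZ call K=112.56) = 43.682014
price(ABC put K=191.21) = 0.516870
price(GHJ call K=189.67) = 23.533851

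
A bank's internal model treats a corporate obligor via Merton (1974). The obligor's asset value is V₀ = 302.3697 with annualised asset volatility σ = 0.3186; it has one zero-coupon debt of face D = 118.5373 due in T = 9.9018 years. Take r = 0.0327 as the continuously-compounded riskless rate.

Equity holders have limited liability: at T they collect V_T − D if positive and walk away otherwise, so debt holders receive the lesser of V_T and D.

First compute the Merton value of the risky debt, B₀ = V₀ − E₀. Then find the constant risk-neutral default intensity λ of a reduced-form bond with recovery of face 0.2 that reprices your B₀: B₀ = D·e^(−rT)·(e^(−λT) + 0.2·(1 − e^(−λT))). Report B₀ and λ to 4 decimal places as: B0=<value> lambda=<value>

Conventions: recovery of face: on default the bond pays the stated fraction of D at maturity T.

B0=78.3630 lambda=0.0115

Equity is a call on the firm's assets struck at D = 118.5373:
d₁ = [ln(V₀/D) + (r + σ²/2)T] / (σ√T)
   = [ln(302.3697/118.5373) + (0.0327 + 0.5·0.3186²)·9.9018] / (0.3186·√9.9018)
   = [0.936423 + 0.826335] / 1.002543 = 1.758287
d₂ = d₁ − σ√T = 1.758287 − 1.002543 = 0.755744
N(d₁) = 0.960651,  N(d₂) = 0.775099,  e^(−rT) = 0.723403
E₀ = V₀·N(d₁) − D·e^(−rT)·N(d₂)
   = 302.3697·0.960651 − 118.5373·0.723403·0.775099 = 224.006750
B₀ = V₀ − E₀ = 302.3697 − 224.006750 = 78.362950
e^(−λT) = (B₀·e^(rT)/D − 0.2)/(1 − 0.2) = (78.3630·1.382355/118.5373 − 0.2)/0.8 = 0.89231466
λ = −ln(0.89231466)/9.9018 = 0.011507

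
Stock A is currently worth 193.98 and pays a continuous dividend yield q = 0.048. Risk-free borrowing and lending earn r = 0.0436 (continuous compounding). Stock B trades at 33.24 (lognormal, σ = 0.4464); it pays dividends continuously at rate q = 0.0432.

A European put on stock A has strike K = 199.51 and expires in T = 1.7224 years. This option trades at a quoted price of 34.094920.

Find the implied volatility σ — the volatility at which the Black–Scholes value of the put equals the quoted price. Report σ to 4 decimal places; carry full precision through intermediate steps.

At σ = 0.3254 the Black–Scholes value reproduces the quote:
σ√T = 0.3254·√1.7224 = 0.427056
d₁ = (ln(S/K) + (r−q+σ²/2)T) / (σ√T) = (ln(193.98/199.51) + (0.0436−0.048+0.3254²/2)·1.7224) / 0.427056 = (-0.028109 + 0.083610) / 0.427056 = 0.129961
d₂ = d₁ − σ√T = 0.129961 − 0.427056 = -0.297095
e^{−rT} = 0.927654
e^{−qT} = 0.920650
N(−d₁) = 0.448299,  N(−d₂) = 0.616803
V = K·e^{−rT}·N(−d₂) − S·e^{−qT}·N(−d₁) = 114.155573 − 80.060653 = 34.094920 (the quoted price), and the Black–Scholes price is strictly increasing in σ, so σ is unique

sigma = 0.3254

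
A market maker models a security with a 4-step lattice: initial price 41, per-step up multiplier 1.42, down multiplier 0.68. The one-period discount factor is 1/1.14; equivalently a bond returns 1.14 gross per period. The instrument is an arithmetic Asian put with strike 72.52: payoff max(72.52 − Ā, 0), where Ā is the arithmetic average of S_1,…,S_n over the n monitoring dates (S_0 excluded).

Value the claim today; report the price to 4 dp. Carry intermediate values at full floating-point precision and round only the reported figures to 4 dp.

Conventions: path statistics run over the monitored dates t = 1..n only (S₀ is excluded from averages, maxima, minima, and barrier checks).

Under the martingale measure an up-move has probability p* = 0.6216; value the claim as the probability-weighted average of per-path payoffs, discounted 4 periods at R = 1.14.
Enumerate all 2^4 = 16 price paths (U = up ×1.42, D = down ×0.68); each path with k up-moves has probability p*^k·(1−p*)^(4−k).
DDDD: Ā=17.1241, payoff=55.3959, prob=0.020498
UDDD: Ā=35.7592, payoff=36.7608, prob=0.033675
DUDD: Ā=28.1742, payoff=44.3458, prob=0.033675
UUDD: Ā=58.8343, payoff=13.6857, prob=0.055323
DDUD: Ā=23.0164, payoff=49.5036, prob=0.033675
UDUD: Ā=48.0636, payoff=24.4564, prob=0.055323
DUUD: Ā=40.4786, payoff=32.0414, prob=0.055323
UUUD: Ā=84.5289, payoff=0.0000, prob=0.090888
DDDU: Ā=19.5091, payoff=53.0109, prob=0.033675
UDDU: Ā=40.7396, payoff=31.7804, prob=0.055323
DUDU: Ā=33.1546, payoff=39.3654, prob=0.055323
UUDU: Ā=69.2345, payoff=3.2855, prob=0.090888
DDUU: Ā=27.9968, payoff=44.5232, prob=0.055323
UDUU: Ā=58.4638, payoff=14.0562, prob=0.090888
DUUU: Ā=50.8788, payoff=21.6412, prob=0.090888
UUUU: Ā=106.2470, payoff=0.0000, prob=0.149315
Price = Σ prob·payoff / R^4 = 21.143847 / 1.688960 = 12.5189

price = 12.5189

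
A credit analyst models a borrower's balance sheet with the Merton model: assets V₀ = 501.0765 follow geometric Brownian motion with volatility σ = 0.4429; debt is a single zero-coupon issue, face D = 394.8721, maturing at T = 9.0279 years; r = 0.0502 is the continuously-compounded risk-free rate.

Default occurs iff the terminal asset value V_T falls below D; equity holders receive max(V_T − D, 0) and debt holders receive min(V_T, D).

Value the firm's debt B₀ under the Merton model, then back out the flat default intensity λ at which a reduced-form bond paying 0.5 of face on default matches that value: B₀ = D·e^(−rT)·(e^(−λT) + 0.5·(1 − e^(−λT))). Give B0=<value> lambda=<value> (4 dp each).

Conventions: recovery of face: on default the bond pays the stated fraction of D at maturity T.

B0=170.0774 lambda=0.1146

Apply the equity-as-call identities (strike 394.8721, horizon 9.0279 years):
d₁ = [ln(V₀/D) + (r + σ²/2)T] / (σ√T)
   = [ln(501.0765/394.8721) + (0.0502 + 0.5·0.4429²)·9.0279] / (0.4429·√9.0279)
   = [0.238197 + 1.338659] / 1.330758 = 1.184931
d₂ = d₁ − σ√T = 1.184931 − 1.330758 = -0.145827
N(d₁) = 0.881978,  N(d₂) = 0.442029,  e^(−rT) = 0.635591
E₀ = V₀·N(d₁) − D·e^(−rT)·N(d₂)
   = 501.0765·0.881978 − 394.8721·0.635591·0.442029 = 330.999145
B₀ = V₀ − E₀ = 501.0765 − 330.999145 = 170.077355
e^(−λT) = (B₀·e^(rT)/D − 0.5)/(1 − 0.5) = (170.0774·1.573340/394.8721 − 0.5)/0.5 = 0.35532255
λ = −ln(0.35532255)/9.0279 = 0.114615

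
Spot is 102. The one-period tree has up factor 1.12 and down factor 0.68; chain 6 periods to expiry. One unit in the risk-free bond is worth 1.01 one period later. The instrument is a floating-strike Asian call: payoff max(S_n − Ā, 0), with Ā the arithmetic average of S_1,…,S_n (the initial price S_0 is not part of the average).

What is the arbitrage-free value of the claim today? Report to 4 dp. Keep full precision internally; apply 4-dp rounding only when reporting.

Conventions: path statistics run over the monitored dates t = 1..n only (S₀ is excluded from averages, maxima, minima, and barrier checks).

price = 11.9073

Under the martingale measure an up-move has probability p* = 0.7500; value the claim as the probability-weighted average of per-path payoffs, discounted 6 periods at R = 1.01.
Enumerate all 2^6 = 64 price paths (U = up ×1.12, D = down ×0.68); each path with k up-moves has probability p*^k·(1−p*)^(6−k).
DDDDDD: Ā=32.5534, payoff=0.0000, prob=0.000244
UDDDDD: Ā=53.6174, payoff=0.0000, prob=0.000732
DUDDDD: Ā=46.1374, payoff=0.0000, prob=0.000732
UUDDDD: Ā=75.9910, payoff=0.0000, prob=0.002197
DDUDDD: Ā=41.0510, payoff=0.0000, prob=0.000732
UDUDDD: Ā=67.6134, payoff=0.0000, prob=0.002197
DUUDDD: Ā=60.1334, payoff=0.0000, prob=0.002197
UUUDDD: Ā=99.0432, payoff=0.0000, prob=0.006592
DDDUDD: Ā=37.5922, payoff=0.0000, prob=0.000732
UDDUDD: Ā=61.9166, payoff=0.0000, prob=0.002197
DUDUDD: Ā=54.4366, payoff=0.0000, prob=0.002197
UUDUDD: Ā=89.6603, payoff=0.0000, prob=0.006592
DDUUDD: Ā=49.3502, payoff=0.0000, prob=0.002197
UDUUDD: Ā=81.2827, payoff=0.0000, prob=0.006592
DUUUDD: Ā=73.8027, payoff=0.0000, prob=0.006592
UUUUDD: Ā=121.5574, payoff=0.0000, prob=0.019775
DDDDUD: Ā=35.2403, payoff=0.0000, prob=0.000732
UDDDUD: Ā=58.0428, payoff=0.0000, prob=0.002197
DUDDUD: Ā=50.5628, payoff=0.0000, prob=0.002197
UUDDUD: Ā=83.2799, payoff=0.0000, prob=0.006592
DDUDUD: Ā=45.4764, payoff=0.0000, prob=0.002197
UDUDUD: Ā=74.9023, payoff=0.0000, prob=0.006592
DUUDUD: Ā=67.4223, payoff=0.0000, prob=0.006592
UUUDUD: Ā=111.0485, payoff=0.0000, prob=0.019775
DDDUUD: Ā=42.0177, payoff=0.0000, prob=0.002197
UDDUUD: Ā=69.2056, payoff=0.0000, prob=0.006592
DUDUUD: Ā=61.7256, payoff=0.0000, prob=0.006592
UUDUUD: Ā=101.6656, payoff=0.0000, prob=0.019775
DDUUUD: Ā=56.6392, payoff=0.0000, prob=0.006592
UDUUUD: Ā=93.2880, payoff=0.0000, prob=0.019775
DUUUUD: Ā=85.8080, payoff=0.0000, prob=0.019775
UUUUUD: Ā=141.3309, payoff=0.0000, prob=0.059326
DDDDDU: Ā=33.6410, payoff=0.0000, prob=0.000732
UDDDDU: Ā=55.4086, payoff=0.0000, prob=0.002197
DUDDDU: Ā=47.9286, payoff=0.0000, prob=0.002197
UUDDDU: Ā=78.9413, payoff=0.0000, prob=0.006592
DDUDDU: Ā=42.8422, payoff=0.0000, prob=0.002197
UDUDDU: Ā=70.5637, payoff=0.0000, prob=0.006592
DUUDDU: Ā=63.0837, payoff=0.0000, prob=0.006592
UUUDDU: Ā=103.9025, payoff=0.0000, prob=0.019775
DDDUDU: Ā=39.3835, payoff=0.0000, prob=0.002197
UDDUDU: Ā=64.8669, payoff=0.0000, prob=0.006592
DUDUDU: Ā=57.3869, payoff=0.0000, prob=0.006592
UUDUDU: Ā=94.5196, payoff=0.0000, prob=0.019775
DDUUDU: Ā=52.3005, payoff=0.0000, prob=0.006592
UDUUDU: Ā=86.1420, payoff=0.0000, prob=0.019775
DUUUDU: Ā=78.6620, payoff=0.0000, prob=0.019775
UUUUDU: Ā=129.5610, payoff=0.0000, prob=0.059326
DDDDUU: Ā=37.0315, payoff=0.0000, prob=0.002197
UDDDUU: Ā=60.9931, payoff=0.0000, prob=0.006592
DUDDUU: Ā=53.5131, payoff=0.0000, prob=0.006592
UUDDUU: Ā=88.1392, payoff=0.0000, prob=0.019775
DDUDUU: Ā=48.4267, payoff=0.0000, prob=0.006592
UDUDUU: Ā=79.7616, payoff=0.0000, prob=0.019775
DUUDUU: Ā=72.2816, payoff=1.9331, prob=0.019775
UUUDUU: Ā=119.0521, payoff=3.1839, prob=0.059326
DDDUUU: Ā=44.9680, payoff=0.0910, prob=0.006592
UDDUUU: Ā=74.0649, payoff=0.1499, prob=0.019775
DUDUUU: Ā=66.5849, payoff=7.6299, prob=0.019775
UUDUUU: Ā=109.6692, payoff=12.5668, prob=0.059326
DDUUUU: Ā=61.4985, payoff=12.7163, prob=0.019775
UDUUUU: Ā=101.2916, payoff=20.9444, prob=0.059326
DUUUUU: Ā=93.8116, payoff=28.4244, prob=0.059326
UUUUUU: Ā=154.5132, payoff=46.8167, prob=0.177979
Price = Σ prob·payoff / R^6 = 12.639811 / 1.061520 = 11.9073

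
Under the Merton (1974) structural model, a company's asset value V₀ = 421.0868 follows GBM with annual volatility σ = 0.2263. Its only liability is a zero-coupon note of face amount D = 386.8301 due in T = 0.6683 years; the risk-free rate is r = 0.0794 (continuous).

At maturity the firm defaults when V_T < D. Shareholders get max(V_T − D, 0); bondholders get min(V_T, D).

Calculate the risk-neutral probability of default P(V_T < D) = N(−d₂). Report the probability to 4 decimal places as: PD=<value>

Work the structural quantities from V₀ = 421.0868 against face 386.8301:
d₁ = [ln(V₀/D) + (r + σ²/2)T] / (σ√T)
   = [ln(421.0868/386.8301) + (0.0794 + 0.5·0.2263²)·0.6683] / (0.2263·√0.6683)
   = [0.084853 + 0.070175] / 0.184999 = 0.837996
d₂ = d₁ − σ√T = 0.837996 − 0.184999 = 0.652997
risk-neutral PD = N(−d₂) = N(-0.652997) = 0.256879

PD=0.2569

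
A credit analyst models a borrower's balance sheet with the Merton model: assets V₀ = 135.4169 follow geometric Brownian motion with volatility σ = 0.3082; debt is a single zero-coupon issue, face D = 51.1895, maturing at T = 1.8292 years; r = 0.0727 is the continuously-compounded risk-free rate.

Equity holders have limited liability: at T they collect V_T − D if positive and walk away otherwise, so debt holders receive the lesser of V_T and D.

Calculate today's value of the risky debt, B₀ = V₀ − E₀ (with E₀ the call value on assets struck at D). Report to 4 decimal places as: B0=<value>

B0=44.7760

Work the structural quantities from V₀ = 135.4169 against face 51.1895:
d₁ = [ln(V₀/D) + (r + σ²/2)T] / (σ√T)
   = [ln(135.4169/51.1895) + (0.0727 + 0.5·0.3082²)·1.8292] / (0.3082·√1.8292)
   = [0.972824 + 0.219858] / 0.416834 = 2.861287
d₂ = d₁ − σ√T = 2.861287 − 0.416834 = 2.444453
N(d₁) = 0.997890,  N(d₂) = 0.992746,  e^(−rT) = 0.875480
E₀ = V₀·N(d₁) − D·e^(−rT)·N(d₂)
   = 135.4169·0.997890 − 51.1895·0.875480·0.992746 = 90.640905
B₀ = V₀ − E₀ = 135.4169 − 90.640905 = 44.775995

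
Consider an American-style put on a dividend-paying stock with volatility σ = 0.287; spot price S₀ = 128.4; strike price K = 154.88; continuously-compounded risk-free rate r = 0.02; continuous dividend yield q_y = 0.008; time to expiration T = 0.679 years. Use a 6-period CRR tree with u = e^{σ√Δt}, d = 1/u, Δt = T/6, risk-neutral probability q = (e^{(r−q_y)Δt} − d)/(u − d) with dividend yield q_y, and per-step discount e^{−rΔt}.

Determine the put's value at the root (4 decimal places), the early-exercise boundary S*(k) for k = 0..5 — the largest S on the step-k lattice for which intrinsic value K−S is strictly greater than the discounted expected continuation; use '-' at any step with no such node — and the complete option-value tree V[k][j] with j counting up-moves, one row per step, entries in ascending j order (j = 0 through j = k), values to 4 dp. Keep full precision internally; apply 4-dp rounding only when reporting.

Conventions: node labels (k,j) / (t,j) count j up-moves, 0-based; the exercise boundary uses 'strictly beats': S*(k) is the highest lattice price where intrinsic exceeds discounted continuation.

price = 29.4085
boundary = - - 105.8534 116.5829 128.4000 116.5829
tree:
29.4085
38.7737 19.5183
49.0266 27.9770 10.5525
58.7686 38.2971 17.0576 3.6364
67.6141 49.0266 26.4800 7.0483 0.0000
75.6454 58.7686 38.2971 13.6616 0.0000 0.0000
82.9376 67.6141 49.0266 26.4800 0.0000 0.0000 0.0000

Δt=0.11317, u=1.10136, d=0.90797, q=0.48291, disc=e^(-rΔt)=0.99774
k=6 terminal: V=max(K-S,0) → 82.9376 67.6141 49.0266 26.4800 0.0000 0.0000 0.0000
k=5: j=0 S=79.2346 intr=75.6454 cont=75.3670 V=75.6454[EX]; j=1 S=96.1114 intr=58.7686 cont=58.5054 V=58.7686[EX]; j=2 S=116.5829 intr=38.2971 cont=38.0524 V=38.2971[EX]; j=3 S=141.4149 intr=13.4651 cont=13.6616 V=13.6616[hold]; j=4 S=171.5360 intr=0.0000 cont=0.0000 V=0.0000[hold]; j=5 S=208.0728 intr=0.0000 cont=0.0000 V=0.0000[hold]  S*(5)=116.5829
k=4: j=0 S=87.2659 intr=67.6141 cont=67.3429 V=67.6141[EX]; j=1 S=105.8534 intr=49.0266 cont=48.7722 V=49.0266[EX]; j=2 S=128.4000 intr=26.4800 cont=26.3407 V=26.4800[EX]; j=3 S=155.7490 intr=0.0000 cont=7.0483 V=7.0483[hold]; j=4 S=188.9232 intr=0.0000 cont=0.0000 V=0.0000[hold]  S*(4)=128.4000
k=3: j=0 S=96.1114 intr=58.7686 cont=58.5054 V=58.7686[EX]; j=1 S=116.5829 intr=38.2971 cont=38.0524 V=38.2971[EX]; j=2 S=141.4149 intr=13.4651 cont=17.0576 V=17.0576[hold]; j=3 S=171.5360 intr=0.0000 cont=3.6364 V=3.6364[hold]  S*(3)=116.5829
k=2: j=0 S=105.8534 intr=49.0266 cont=48.7722 V=49.0266[EX]; j=1 S=128.4000 intr=26.4800 cont=27.9770 V=27.9770[hold]; j=2 S=155.7490 intr=0.0000 cont=10.5525 V=10.5525[hold]  S*(2)=105.8534
k=1: j=0 S=116.5829 intr=38.2971 cont=38.7737 V=38.7737[hold]; j=1 S=141.4149 intr=13.4651 cont=19.5183 V=19.5183[hold]  S*(1)=-
k=0: j=0 S=128.4000 intr=26.4800 cont=29.4085 V=29.4085[hold]  S*(0)=-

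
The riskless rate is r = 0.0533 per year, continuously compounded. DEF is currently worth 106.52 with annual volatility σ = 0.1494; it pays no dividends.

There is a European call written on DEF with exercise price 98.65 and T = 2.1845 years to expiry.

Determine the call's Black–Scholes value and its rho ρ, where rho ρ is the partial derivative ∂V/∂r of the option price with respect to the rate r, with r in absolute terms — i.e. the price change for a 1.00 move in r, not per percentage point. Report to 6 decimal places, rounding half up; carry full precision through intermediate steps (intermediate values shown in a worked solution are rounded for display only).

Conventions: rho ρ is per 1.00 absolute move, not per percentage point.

price = 20.949670
ρ = 149.176599

σ√T = 0.1494·√2.1845 = 0.220814
d₁ = (ln(S/K) + (r+σ²/2)T) / (σ√T) = (ln(106.52/98.65) + (0.0533+0.1494²/2)·2.1845) / 0.220814 = (0.076755 + 0.140813) / 0.220814 = 0.985299
d₂ = d₁ − σ√T = 0.985299 − 0.220814 = 0.764485
e^{−rT} = 0.890089
N(d₁) = 0.837761,  N(d₂) = 0.777711
Call price V = S·N(d₁) − K·e^{−rT}·N(d₂) = 89.238339 − 68.288670 = 20.949670
ρ = K·T·e^{−rT}·N(d₂) = 149.176599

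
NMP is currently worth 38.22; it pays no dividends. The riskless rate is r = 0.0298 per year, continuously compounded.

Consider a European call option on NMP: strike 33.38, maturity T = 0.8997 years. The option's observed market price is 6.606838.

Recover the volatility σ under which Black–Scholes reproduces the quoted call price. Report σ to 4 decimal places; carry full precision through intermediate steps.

At σ = 0.2166 the Black–Scholes value reproduces the quote:
σ√T = 0.2166·√0.8997 = 0.205451
d₁ = (ln(S/K) + (r+σ²/2)T) / (σ√T) = (ln(38.22/33.38) + (0.0298+0.2166²/2)·0.8997) / 0.205451 = (0.135402 + 0.047916) / 0.205451 = 0.892273
d₂ = d₁ − σ√T = 0.892273 − 0.205451 = 0.686823
e^{−rT} = 0.973545
N(d₁) = 0.813877,  N(d₂) = 0.753903
V = S·N(d₁) − K·e^{−rT}·N(d₂) = 31.106370 − 24.499532 = 6.606838 (matching the quote); vega is positive throughout, so no other σ reproduces this price

sigma = 0.2166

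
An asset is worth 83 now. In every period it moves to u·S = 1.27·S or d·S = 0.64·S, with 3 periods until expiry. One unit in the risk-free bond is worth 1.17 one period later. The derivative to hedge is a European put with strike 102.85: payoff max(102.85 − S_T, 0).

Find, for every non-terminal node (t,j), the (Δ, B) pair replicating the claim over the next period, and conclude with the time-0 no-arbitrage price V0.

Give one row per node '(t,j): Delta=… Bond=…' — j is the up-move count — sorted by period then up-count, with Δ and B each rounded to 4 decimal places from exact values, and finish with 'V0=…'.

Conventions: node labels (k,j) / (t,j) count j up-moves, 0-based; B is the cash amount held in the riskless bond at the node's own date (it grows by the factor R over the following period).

No-arbitrage ⇒ martingale measure with p* = (R−d)/(u−d) = 0.8413.
Payoffs at expiry: V(3,0)=81.0920, V(3,1)=59.6741, V(3,2)=17.1728, V(3,3)=0.0000
Node (2,0) S=33.9968: V=(p*·59.6741+(1−p*)·81.0920)/1.17=53.9092; Δ=(59.6741−81.0920)/(43.1759−21.7580)=-1.0000; B=V−Δ·S=87.9060
Node (2,1) S=67.4624: V=(p*·17.1728+(1−p*)·59.6741)/1.17=20.4436; Δ=(17.1728−59.6741)/(85.6772−43.1759)=-1.0000; B=V−Δ·S=87.9060
Node (2,2) S=133.8707: V=(p*·0.0000+(1−p*)·17.1728)/1.17=2.3298; Δ=(0.0000−17.1728)/(170.0158−85.6772)=-0.2036; B=V−Δ·S=29.5881
Node (1,0) S=53.1200: V=(p*·20.4436+(1−p*)·53.9092)/1.17=22.0133; Δ=(20.4436−53.9092)/(67.4624−33.9968)=-1.0000; B=V−Δ·S=75.1333
Node (1,1) S=105.4100: V=(p*·2.3298+(1−p*)·20.4436)/1.17=4.4487; Δ=(2.3298−20.4436)/(133.8707−67.4624)=-0.2728; B=V−Δ·S=33.2008
Node (0,0) S=83.0000: V=(p*·4.4487+(1−p*)·22.0133)/1.17=6.1852; Δ=(4.4487−22.0133)/(105.4100−53.1200)=-0.3359; B=V−Δ·S=34.0656
Sanity check at the root: Δ(0,0)·S0 + B(0,0) reproduces V0 = 6.1852.

(0,0): Delta=-0.3359 Bond=34.0656
(1,0): Delta=-1.0000 Bond=75.1333
(1,1): Delta=-0.2728 Bond=33.2008
(2,0): Delta=-1.0000 Bond=87.9060
(2,1): Delta=-1.0000 Bond=87.9060
(2,2): Delta=-0.2036 Bond=29.5881
V0=6.1852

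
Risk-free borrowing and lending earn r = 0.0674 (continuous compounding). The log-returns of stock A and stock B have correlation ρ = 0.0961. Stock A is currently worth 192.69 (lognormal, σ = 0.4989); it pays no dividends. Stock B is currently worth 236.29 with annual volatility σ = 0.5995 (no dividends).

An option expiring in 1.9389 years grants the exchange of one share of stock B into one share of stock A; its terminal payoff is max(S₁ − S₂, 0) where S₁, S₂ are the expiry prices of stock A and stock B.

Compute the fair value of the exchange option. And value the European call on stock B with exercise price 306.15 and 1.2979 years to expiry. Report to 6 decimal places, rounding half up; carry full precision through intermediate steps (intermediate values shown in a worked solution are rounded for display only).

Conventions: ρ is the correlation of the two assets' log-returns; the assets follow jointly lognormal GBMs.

σ_eff = √(σ₁² + σ₂² − 2ρσ₁σ₂) = √(0.4989² + 0.5995² − 2·0.0961·0.4989·0.5995) = 0.742170
d₁ = (ln(S₁/S₂) + (q₂ − q₁ + σ_eff²/2)T) / (σ_eff√T) = (ln(192.69/236.29) + (0.0 − 0.0 + 0.275408)·1.9389) / 1.033430 = 0.319336
d₂ = d₁ − σ_eff√T = 0.319336 − 1.033430 = -0.714094
N(d₁) = 0.625264,  N(d₂) = 0.237585
V = S₁·e^{−q₁T}·N(d₁) − S₂·e^{−q₂T}·N(d₂) = 120.482161 − 56.138861 = 64.343300
[vanilla: stock B call K=306.15]
σ√T = 0.5995·√1.2979 = 0.682983
d₁ = (ln(S/K) + (r+σ²/2)T) / (σ√T) = (ln(236.29/306.15) + (0.0674+0.5995²/2)·1.2979) / 0.682983 = (-0.259015 + 0.320711) / 0.682983 = 0.090333
d₂ = d₁ − σ√T = 0.090333 − 0.682983 = -0.592650
e^{−rT} = 0.916239
N(d₁) = 0.535989,  N(d₂) = 0.276708
price = S·N(d₁) − K·e^{−rT}·N(d₂) = 126.648777 − 77.618316 = 49.030461

exchange price = 64.343300
price(stock B call K=306.15) = 49.030461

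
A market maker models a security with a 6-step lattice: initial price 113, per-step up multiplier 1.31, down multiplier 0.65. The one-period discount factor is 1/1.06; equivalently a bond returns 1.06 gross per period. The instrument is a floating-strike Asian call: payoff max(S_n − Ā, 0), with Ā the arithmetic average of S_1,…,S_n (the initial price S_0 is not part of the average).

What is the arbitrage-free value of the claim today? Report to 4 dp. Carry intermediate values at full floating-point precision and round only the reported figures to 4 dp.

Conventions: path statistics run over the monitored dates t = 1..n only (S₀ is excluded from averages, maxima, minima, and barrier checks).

price = 25.3073

Risk-neutral up-probability p* = (R−d)/(u−d) = (1.06−0.65)/(1.31−0.65) = 0.6212; the claim prices as the p*-weighted sum of path payoffs discounted by R^6.
Enumerate all 2^6 = 64 price paths (U = up ×1.31, D = down ×0.65); each path with k up-moves has probability p*^k·(1−p*)^(6−k).
DDDDDD: Ā=32.3383, payoff=0.0000, prob=0.002954
UDDDDD: Ā=65.1742, payoff=0.0000, prob=0.004844
DUDDDD: Ā=52.7442, payoff=0.0000, prob=0.004844
UUDDDD: Ā=106.2998, payoff=0.0000, prob=0.007944
DDUDDD: Ā=44.6647, payoff=0.0000, prob=0.004844
UDUDDD: Ā=90.0165, payoff=0.0000, prob=0.007944
DUUDDD: Ā=77.5865, payoff=0.0000, prob=0.007944
UUUDDD: Ā=156.3666, payoff=0.0000, prob=0.013029
DDDUDD: Ā=39.4130, payoff=0.0000, prob=0.004844
UDDUDD: Ā=79.4323, payoff=0.0000, prob=0.007944
DUDUDD: Ā=67.0023, payoff=0.0000, prob=0.007944
UUDUDD: Ā=135.0355, payoff=0.0000, prob=0.013029
DDUUDD: Ā=58.9228, payoff=0.0000, prob=0.007944
UDUUDD: Ā=118.7522, payoff=0.0000, prob=0.013029
DUUUDD: Ā=106.3222, payoff=0.0000, prob=0.013029
UUUUDD: Ā=214.2801, payoff=0.0000, prob=0.021367
DDDDUD: Ā=35.9994, payoff=0.0000, prob=0.004844
UDDDUD: Ā=72.5526, payoff=0.0000, prob=0.007944
DUDDUD: Ā=60.1226, payoff=0.0000, prob=0.007944
UUDDUD: Ā=121.1702, payoff=0.0000, prob=0.013029
DDUDUD: Ā=52.0431, payoff=0.0000, prob=0.007944
UDUDUD: Ā=104.8869, payoff=0.0000, prob=0.013029
DUUDUD: Ā=92.4569, payoff=0.0000, prob=0.013029
UUUDUD: Ā=186.3363, payoff=0.0000, prob=0.021367
DDDUUD: Ā=46.7915, payoff=0.0000, prob=0.007944
UDDUUD: Ā=94.3028, payoff=0.0000, prob=0.013029
DUDUUD: Ā=81.8728, payoff=0.0000, prob=0.013029
UUDUUD: Ā=165.0052, payoff=0.0000, prob=0.021367
DDUUUD: Ā=73.7933, payoff=0.0000, prob=0.013029
UDUUUD: Ā=148.7219, payoff=0.0000, prob=0.021367
DUUUUD: Ā=136.2919, payoff=4.3098, prob=0.021367
UUUUUD: Ā=274.6805, payoff=8.6858, prob=0.035043
DDDDDU: Ā=33.7806, payoff=0.0000, prob=0.004844
UDDDDU: Ā=68.0808, payoff=0.0000, prob=0.007944
DUDDDU: Ā=55.6508, payoff=0.0000, prob=0.007944
UUDDDU: Ā=112.1578, payoff=0.0000, prob=0.013029
DDUDDU: Ā=47.5713, payoff=0.0000, prob=0.007944
UDUDDU: Ā=95.8745, payoff=0.0000, prob=0.013029
DUUDDU: Ā=83.4445, payoff=0.0000, prob=0.013029
UUUDDU: Ā=168.1728, payoff=0.0000, prob=0.021367
DDDUDU: Ā=42.3197, payoff=0.0000, prob=0.007944
UDDUDU: Ā=85.2904, payoff=0.0000, prob=0.013029
DUDUDU: Ā=72.8604, payoff=0.0000, prob=0.013029
UUDUDU: Ā=146.8417, payoff=0.0000, prob=0.021367
DDUUDU: Ā=64.7809, payoff=4.9833, prob=0.013029
UDUUDU: Ā=130.5584, payoff=10.0432, prob=0.021367
DUUUDU: Ā=118.1284, payoff=22.4732, prob=0.021367
UUUUDU: Ā=238.0742, payoff=45.2922, prob=0.035043
DDDDUU: Ā=38.9061, payoff=0.0000, prob=0.007944
UDDDUU: Ā=78.4107, payoff=0.0000, prob=0.013029
DUDDUU: Ā=65.9807, payoff=3.7835, prob=0.013029
UUDDUU: Ā=132.9765, payoff=7.6251, prob=0.021367
DDUDUU: Ā=57.9012, payoff=11.8630, prob=0.013029
UDUDUU: Ā=116.6932, payoff=23.9084, prob=0.021367
DUUDUU: Ā=104.2632, payoff=36.3384, prob=0.021367
UUUDUU: Ā=210.1304, payoff=73.2359, prob=0.035043
DDDUUU: Ā=52.6495, payoff=17.1146, prob=0.013029
UDDUUU: Ā=106.1090, payoff=34.4926, prob=0.021367
DUDUUU: Ā=93.6790, payoff=46.9226, prob=0.021367
UUDUUU: Ā=188.7993, payoff=94.5671, prob=0.035043
DDUUUU: Ā=85.5995, payoff=55.0021, prob=0.021367
UDUUUU: Ā=172.5160, payoff=110.8504, prob=0.035043
DUUUUU: Ā=160.0860, payoff=123.2804, prob=0.035043
UUUUUU: Ā=322.6348, payoff=248.4574, prob=0.057470
Price = Σ prob·payoff / R^6 = 35.898882 / 1.418519 = 25.3073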